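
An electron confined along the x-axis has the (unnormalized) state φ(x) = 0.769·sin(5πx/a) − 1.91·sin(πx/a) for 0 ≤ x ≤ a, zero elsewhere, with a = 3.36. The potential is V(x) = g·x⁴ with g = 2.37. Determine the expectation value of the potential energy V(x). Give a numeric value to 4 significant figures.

35.13

⟨V⟩ = ∫ V(x)·|φ|² dx / ∫|φ|² dx.
On 0 ≤ x ≤ a (j ≠ l): ∫sin²(jπx/a) dx = a/2, ∫sin(jπx/a)·sin(lπx/a) dx = 0; diagonal moments ∫x·sin²(jπx/a) dx = a²/4, ∫x²·sin²(jπx/a) dx = a³·(1/6 − 1/(4j²π²)); cross terms ∫x·sin(jπx/a)·sin(lπx/a) dx = 0 for j + l even and −4jla²/(π²(j² − l²)²) for j + l odd, ∫x²·sin(jπx/a)·sin(lπx/a) dx = (−1)^(j+l)·4jla³/(π²(j² − l²)²); higher powers the same way via product-to-sum and parts.
State is unnormalized: ∫|φ|² dx = 7.1223, and ∫φ*·V(x)·φ dx = 250.18, so ⟨V⟩ = 250.18 / 7.1223.
⟨V⟩ = 35.126.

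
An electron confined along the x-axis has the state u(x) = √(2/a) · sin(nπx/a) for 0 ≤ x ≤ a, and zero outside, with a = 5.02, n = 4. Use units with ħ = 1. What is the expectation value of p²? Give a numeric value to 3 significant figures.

p² u = −ħ² d²u/dx²; ⟨p²⟩ = −ħ² ∫ u*·u'' dx.
d/dx sin(nπx/a) = (nπ/a)·cos(nπx/a) and d²/dx² sin(nπx/a) = −(nπ/a)²·sin(nπx/a); on 0 ≤ x ≤ a, ∫sin²(nπx/a) dx = a/2 and ∫sin(nπx/a)·cos(nπx/a) dx = 0.
⟨p²⟩ = 6.2663.

6.27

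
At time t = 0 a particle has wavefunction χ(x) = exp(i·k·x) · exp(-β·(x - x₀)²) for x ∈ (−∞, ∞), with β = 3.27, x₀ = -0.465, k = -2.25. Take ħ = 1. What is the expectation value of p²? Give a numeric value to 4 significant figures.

8.333

p² χ = −ħ² d²χ/dx²; ⟨p²⟩ = −ħ² ∫ χ*·χ'' dx / ∫|χ|² dx.
Gaussian moments (u = x − x₀): ∫u^(2j)·e^(−2βu²) du = (2j−1)!!/(4β)^j · √(π/(2β)), odd powers integrate to 0; here √(π/(2β)) = 0.69308. Derivatives: χ′ = (ik − 2βu)·χ, χ″ = ((ik − 2βu)² − 2β)·χ; the odd-in-u pieces drop out.
State is unnormalized: ∫|χ|² dx = 0.69308, and ∫χ*·(−ħ² χ'') dx = 5.7751, so ⟨p²⟩ = 5.7751 / 0.69308.
⟨p²⟩ = 8.3325.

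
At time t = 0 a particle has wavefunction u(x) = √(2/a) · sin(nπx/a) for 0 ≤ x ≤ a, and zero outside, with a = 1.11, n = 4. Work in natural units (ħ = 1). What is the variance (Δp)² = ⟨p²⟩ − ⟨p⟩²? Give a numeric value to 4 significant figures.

128.2

Compute ⟨p⟩ and ⟨p²⟩ separately; (Δp)² = ⟨p²⟩ − ⟨p⟩².
d/dx sin(nπx/a) = (nπ/a)·cos(nπx/a) and d²/dx² sin(nπx/a) = −(nπ/a)²·sin(nπx/a); on 0 ≤ x ≤ a, ∫sin²(nπx/a) dx = a/2 and ∫sin(nπx/a)·cos(nπx/a) dx = 0.
⟨p⟩ = 0.0000 and ⟨p²⟩ = 128.17.
(Δp)² = 128.17 − (0.0000)² = 128.17.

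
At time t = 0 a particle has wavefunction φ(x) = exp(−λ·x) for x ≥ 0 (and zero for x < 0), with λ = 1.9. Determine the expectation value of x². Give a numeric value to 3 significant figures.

0.139

⟨x²⟩ = ∫ x²·|φ|² dx / ∫|φ|² dx (integrals over the domain).
Every integrand reduces to terms xʲ·e^(−2λx) on [0, ∞); use ∫₀^∞ xʲ·e^(−2λx) dx = j!/(2λ)^(j+1).
State is unnormalized: ∫|φ|² dx = 0.26316, and ∫φ*·x²·φ dx = 0.036448, so ⟨x²⟩ = 0.036448 / 0.26316.
⟨x²⟩ = 0.13850.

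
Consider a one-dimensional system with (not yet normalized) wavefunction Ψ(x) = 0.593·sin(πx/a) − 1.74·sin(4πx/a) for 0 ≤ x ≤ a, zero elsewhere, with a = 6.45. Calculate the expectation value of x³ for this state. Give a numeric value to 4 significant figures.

67.15

⟨x³⟩ = ∫ x³·|Ψ|² dx / ∫|Ψ|² dx (integrals over the domain).
On 0 ≤ x ≤ a (j ≠ l): ∫sin²(jπx/a) dx = a/2, ∫sin(jπx/a)·sin(lπx/a) dx = 0; diagonal moments ∫x·sin²(jπx/a) dx = a²/4, ∫x²·sin²(jπx/a) dx = a³·(1/6 − 1/(4j²π²)); cross terms ∫x·sin(jπx/a)·sin(lπx/a) dx = 0 for j + l even and −4jla²/(π²(j² − l²)²) for j + l odd, ∫x²·sin(jπx/a)·sin(lπx/a) dx = (−1)^(j+l)·4jla³/(π²(j² − l²)²); higher powers the same way via product-to-sum and parts.
State is unnormalized: ∫|Ψ|² dx = 10.898, and ∫Ψ*·x³·Ψ dx = 731.76, so ⟨x³⟩ = 731.76 / 10.898.
⟨x³⟩ = 67.145.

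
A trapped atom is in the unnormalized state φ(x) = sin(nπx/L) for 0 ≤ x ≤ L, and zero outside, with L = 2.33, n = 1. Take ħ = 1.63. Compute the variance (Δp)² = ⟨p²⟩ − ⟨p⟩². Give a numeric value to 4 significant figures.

4.830

Compute ⟨p⟩ and ⟨p²⟩ separately; (Δp)² = ⟨p²⟩ − ⟨p⟩².
d/dx sin(nπx/L) = (nπ/L)·cos(nπx/L) and d²/dx² sin(nπx/L) = −(nπ/L)²·sin(nπx/L); on 0 ≤ x ≤ L, ∫sin²(nπx/L) dx = L/2 and ∫sin(nπx/L)·cos(nπx/L) dx = 0.
Normalization: ∫|φ|² dx = 1.1650.
⟨p⟩ = 0.0000 and ⟨p²⟩ = 4.8302.
(Δp)² = 4.8302 − (0.0000)² = 4.8302.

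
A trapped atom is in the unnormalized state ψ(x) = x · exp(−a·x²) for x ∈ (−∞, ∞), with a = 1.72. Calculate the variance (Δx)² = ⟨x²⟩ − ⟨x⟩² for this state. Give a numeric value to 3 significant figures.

0.436

Compute ⟨x⟩ and ⟨x²⟩ separately, then (Δx)² = ⟨x²⟩ − ⟨x⟩².
Expand each integrand as polynomial × e^(−2ax²) and use ∫x^(2j)·e^(−2ax²) dx = (2j−1)!!/(4a)^j · √(π/(2a)), odd powers → 0; here √(π/(2a)) = 0.95564.
Normalization: ∫|ψ|² dx = 0.13890.
⟨x⟩ = 0.0000 and ⟨x²⟩ = 0.43605.
(Δx)² = 0.43605 − (0.0000)² = 0.43605.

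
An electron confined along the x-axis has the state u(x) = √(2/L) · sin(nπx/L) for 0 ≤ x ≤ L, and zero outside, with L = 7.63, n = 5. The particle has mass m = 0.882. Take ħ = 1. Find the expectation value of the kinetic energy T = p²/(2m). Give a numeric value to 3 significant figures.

2.40

T = −(ħ²/2m) d²/dx², so ⟨T⟩ = −(ħ²/2m) ∫ u*·u'' dx; with m = 0.882.
d/dx sin(nπx/L) = (nπ/L)·cos(nπx/L) and d²/dx² sin(nπx/L) = −(nπ/L)²·sin(nπx/L); on 0 ≤ x ≤ L, ∫sin²(nπx/L) dx = L/2 and ∫sin(nπx/L)·cos(nπx/L) dx = 0.
⟨T⟩ = 2.4027.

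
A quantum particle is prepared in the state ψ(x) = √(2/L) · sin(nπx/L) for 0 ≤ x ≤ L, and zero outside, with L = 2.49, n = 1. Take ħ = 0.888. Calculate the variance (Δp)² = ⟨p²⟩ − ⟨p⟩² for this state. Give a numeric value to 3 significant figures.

1.26

Compute ⟨p⟩ and ⟨p²⟩ separately; (Δp)² = ⟨p²⟩ − ⟨p⟩².
d/dx sin(nπx/L) = (nπ/L)·cos(nπx/L) and d²/dx² sin(nπx/L) = −(nπ/L)²·sin(nπx/L); on 0 ≤ x ≤ L, ∫sin²(nπx/L) dx = L/2 and ∫sin(nπx/L)·cos(nπx/L) dx = 0.
⟨p⟩ = 0.0000 and ⟨p²⟩ = 1.2552.
(Δp)² = 1.2552 − (0.0000)² = 1.2552.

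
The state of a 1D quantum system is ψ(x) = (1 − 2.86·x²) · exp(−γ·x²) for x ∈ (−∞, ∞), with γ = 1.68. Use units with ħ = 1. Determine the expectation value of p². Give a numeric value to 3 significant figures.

7.57

p² ψ = −ħ² d²ψ/dx²; ⟨p²⟩ = −ħ² ∫ ψ*·ψ'' dx / ∫|ψ|² dx.
Expand each integrand as polynomial × e^(−2γx²) and use ∫x^(2j)·e^(−2γx²) dx = (2j−1)!!/(4γ)^j · √(π/(2γ)), odd powers → 0; here √(π/(2γ)) = 0.96695. Differentiate with the product rule, d/dx e^(−γx²) = −2γx·e^(−γx²).
State is unnormalized: ∫|ψ|² dx = 0.66933, and ∫ψ*·(−ħ² ψ'') dx = 5.0669, so ⟨p²⟩ = 5.0669 / 0.66933.
⟨p²⟩ = 7.5702.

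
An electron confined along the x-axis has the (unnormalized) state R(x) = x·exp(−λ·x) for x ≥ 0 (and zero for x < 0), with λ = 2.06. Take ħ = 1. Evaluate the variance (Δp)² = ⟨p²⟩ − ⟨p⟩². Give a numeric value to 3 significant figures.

4.24

Compute ⟨p⟩ and ⟨p²⟩ separately; (Δp)² = ⟨p²⟩ − ⟨p⟩².
Differentiate x·exp(−λ·x) with the product rule; every integrand then reduces to terms xʲ·e^(−2λx) on [0, ∞), with ∫₀^∞ xʲ·e^(−2λx) dx = j!/(2λ)^(j+1).
Normalization: ∫|R|² dx = 0.028598.
⟨p⟩ = 0.0000 and ⟨p²⟩ = 4.2436.
(Δp)² = 4.2436 − (0.0000)² = 4.2436.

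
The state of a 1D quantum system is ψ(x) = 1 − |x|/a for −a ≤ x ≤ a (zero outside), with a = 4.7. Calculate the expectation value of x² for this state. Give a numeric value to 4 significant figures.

⟨x²⟩ = ∫ x²·|ψ|² dx / ∫|ψ|² dx (integrals over the domain).
ψ is even, so ∫ over [−a, a] = 2∫₀ᵃ with ψ = 1 − x/a there: ∫₀ᵃ (1 − x/a)² dx = a/3, ∫₀ᵃ x²(1 − x/a)² dx = a³/30, ∫₀ᵃ x⁴(1 − x/a)² dx = a⁵/105.
State is unnormalized: ∫|ψ|² dx = 3.1333, and ∫ψ*·x²·ψ dx = 6.9215, so ⟨x²⟩ = 6.9215 / 3.1333.
⟨x²⟩ = 2.2090.

2.209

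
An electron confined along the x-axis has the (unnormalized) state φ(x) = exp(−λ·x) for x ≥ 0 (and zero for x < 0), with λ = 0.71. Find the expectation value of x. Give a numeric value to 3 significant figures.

⟨x⟩ = ∫ x·|φ|² dx / ∫|φ|² dx (integrals over the domain).
Every integrand reduces to terms xʲ·e^(−2λx) on [0, ∞); use ∫₀^∞ xʲ·e^(−2λx) dx = j!/(2λ)^(j+1).
State is unnormalized: ∫|φ|² dx = 0.70423, and ∫φ*·x·φ dx = 0.49593, so ⟨x⟩ = 0.49593 / 0.70423.
⟨x⟩ = 0.70423.

0.704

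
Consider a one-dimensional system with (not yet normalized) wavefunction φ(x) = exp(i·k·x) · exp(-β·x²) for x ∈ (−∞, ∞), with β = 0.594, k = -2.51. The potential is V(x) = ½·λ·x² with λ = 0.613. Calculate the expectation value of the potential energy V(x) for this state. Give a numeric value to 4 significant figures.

0.1290

⟨V⟩ = ∫ V(x)·|φ|² dx / ∫|φ|² dx.
Gaussian moments: ∫x^(2j)·e^(−2βx²) dx = (2j−1)!!/(4β)^j · √(π/(2β)), odd powers integrate to 0; here √(π/(2β)) = 1.6262.
State is unnormalized: ∫|φ|² dx = 1.6262, and ∫φ*·V(x)·φ dx = 0.20977, so ⟨V⟩ = 0.20977 / 1.6262.
⟨V⟩ = 0.12900.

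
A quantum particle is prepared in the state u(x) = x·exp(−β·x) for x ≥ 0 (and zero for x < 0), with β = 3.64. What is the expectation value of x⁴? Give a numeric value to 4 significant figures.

⟨x⁴⟩ = ∫ x⁴·|u|² dx / ∫|u|² dx (integrals over the domain).
Every integrand reduces to terms xʲ·e^(−2βx) on [0, ∞); use ∫₀^∞ xʲ·e^(−2βx) dx = j!/(2β)^(j+1).
State is unnormalized: ∫|u|² dx = 0.0051837, and ∫u*·x⁴·u dx = 0.00066437, so ⟨x⁴⟩ = 0.00066437 / 0.0051837.
⟨x⁴⟩ = 0.12817.

0.1282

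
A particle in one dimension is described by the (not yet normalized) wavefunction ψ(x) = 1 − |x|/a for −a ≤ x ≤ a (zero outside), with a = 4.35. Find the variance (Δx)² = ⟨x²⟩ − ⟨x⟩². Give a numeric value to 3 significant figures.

1.89

Compute ⟨x⟩ and ⟨x²⟩ separately, then (Δx)² = ⟨x²⟩ − ⟨x⟩².
ψ is even, so ∫ over [−a, a] = 2∫₀ᵃ with ψ = 1 − x/a there: ∫₀ᵃ (1 − x/a)² dx = a/3, ∫₀ᵃ x²(1 − x/a)² dx = a³/30, ∫₀ᵃ x⁴(1 − x/a)² dx = a⁵/105.
Normalization: ∫|ψ|² dx = 2.9000.
⟨x⟩ = 0.0000 and ⟨x²⟩ = 1.8923.
(Δx)² = 1.8923 − (0.0000)² = 1.8923.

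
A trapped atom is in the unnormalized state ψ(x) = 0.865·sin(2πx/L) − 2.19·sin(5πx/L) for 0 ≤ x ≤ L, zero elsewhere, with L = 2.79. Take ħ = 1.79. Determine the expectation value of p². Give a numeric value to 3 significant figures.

90.1

p² ψ = −ħ² d²ψ/dx²; ⟨p²⟩ = −ħ² ∫ ψ*·ψ'' dx / ∫|ψ|² dx.
d²/dx² sin(jπx/L) = −(jπ/L)²·sin(jπx/L); on 0 ≤ x ≤ L, ∫sin²(jπx/L) dx = L/2 and ∫sin(jπx/L)·sin(lπx/L) dx = 0 for j ≠ l, so only diagonal terms survive in ∫|ψ|² and ∫ψ·ψ″; ∫ψ·ψ′ dx = [ψ²/2] between the walls = 0.
State is unnormalized: ∫|ψ|² dx = 7.7343, and ∫ψ*·(−ħ² ψ'') dx = 696.48, so ⟨p²⟩ = 696.48 / 7.7343.
⟨p²⟩ = 90.050.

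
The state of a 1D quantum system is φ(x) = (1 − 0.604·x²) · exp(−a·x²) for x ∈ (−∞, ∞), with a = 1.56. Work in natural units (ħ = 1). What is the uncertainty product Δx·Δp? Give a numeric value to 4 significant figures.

0.5030

Δx = √(⟨x²⟩−⟨x⟩²), Δp = √(⟨p²⟩−⟨p⟩²).
Expand each integrand as polynomial × e^(−2ax²) and use ∫x^(2j)·e^(−2ax²) dx = (2j−1)!!/(4a)^j · √(π/(2a)), odd powers → 0; here √(π/(2a)) = 1.0035. Differentiate with the product rule, d/dx e^(−ax²) = −2ax·e^(−ax²).
Normalization: ∫|φ|² dx = 0.83740.
⟨x⟩ = 0.0000, ⟨x²⟩ = 0.10750 ⇒ Δx = 0.32786.
⟨p⟩ = 0.0000, ⟨p²⟩ = 2.3538 ⇒ Δp = 1.5342.
Δx·Δp = 0.50302.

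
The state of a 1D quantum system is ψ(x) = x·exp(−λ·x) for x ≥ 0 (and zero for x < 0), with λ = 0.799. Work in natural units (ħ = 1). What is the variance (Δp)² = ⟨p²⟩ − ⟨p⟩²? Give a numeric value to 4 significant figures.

0.6384

Compute ⟨p⟩ and ⟨p²⟩ separately; (Δp)² = ⟨p²⟩ − ⟨p⟩².
Differentiate x·exp(−λ·x) with the product rule; every integrand then reduces to terms xʲ·e^(−2λx) on [0, ∞), with ∫₀^∞ xʲ·e^(−2λx) dx = j!/(2λ)^(j+1).
Normalization: ∫|ψ|² dx = 0.49012.
⟨p⟩ = 0.0000 and ⟨p²⟩ = 0.63840.
(Δp)² = 0.63840 − (0.0000)² = 0.63840.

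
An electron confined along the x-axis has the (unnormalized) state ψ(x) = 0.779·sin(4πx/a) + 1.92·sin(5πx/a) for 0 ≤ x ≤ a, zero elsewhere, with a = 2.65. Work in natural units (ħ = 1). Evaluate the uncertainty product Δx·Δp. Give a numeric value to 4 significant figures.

3.801

Δx = √(⟨x²⟩−⟨x⟩²), Δp = √(⟨p²⟩−⟨p⟩²).
On 0 ≤ x ≤ a (j ≠ l): ∫sin²(jπx/a) dx = a/2, ∫sin(jπx/a)·sin(lπx/a) dx = 0; diagonal moments ∫x·sin²(jπx/a) dx = a²/4, ∫x²·sin²(jπx/a) dx = a³·(1/6 − 1/(4j²π²)); cross terms ∫x·sin(jπx/a)·sin(lπx/a) dx = 0 for j + l even and −4jla²/(π²(j² − l²)²) for j + l odd, ∫x²·sin(jπx/a)·sin(lπx/a) dx = (−1)^(j+l)·4jla³/(π²(j² − l²)²); higher powers the same way via product-to-sum and parts. d²/dx² sin(jπx/a) = −(jπ/a)²·sin(jπx/a); on 0 ≤ x ≤ a, ∫sin²(jπx/a) dx = a/2 and ∫sin(jπx/a)·sin(lπx/a) dx = 0 for j ≠ l, so only diagonal terms survive in ∫|ψ|² and ∫ψ·ψ″; ∫ψ·ψ′ dx = [ψ²/2] between the walls = 0.
Normalization: ∫|ψ|² dx = 5.6885.
⟨x⟩ = 0.95546, ⟨x²⟩ = 1.3462 ⇒ Δx = 0.65824.
⟨p⟩ = 0.0000, ⟨p²⟩ = 33.348 ⇒ Δp = 5.7748.
Δx·Δp = 3.8012.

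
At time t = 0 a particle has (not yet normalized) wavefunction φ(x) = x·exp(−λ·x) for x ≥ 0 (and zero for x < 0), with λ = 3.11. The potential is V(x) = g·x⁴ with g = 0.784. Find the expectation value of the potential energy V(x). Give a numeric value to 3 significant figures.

0.189

⟨V⟩ = ∫ V(x)·|φ|² dx / ∫|φ|² dx.
Every integrand reduces to terms xʲ·e^(−2λx) on [0, ∞); use ∫₀^∞ xʲ·e^(−2λx) dx = j!/(2λ)^(j+1).
State is unnormalized: ∫|φ|² dx = 0.0083111, and ∫φ*·V(x)·φ dx = 0.0015672, so ⟨V⟩ = 0.0015672 / 0.0083111.
⟨V⟩ = 0.18856.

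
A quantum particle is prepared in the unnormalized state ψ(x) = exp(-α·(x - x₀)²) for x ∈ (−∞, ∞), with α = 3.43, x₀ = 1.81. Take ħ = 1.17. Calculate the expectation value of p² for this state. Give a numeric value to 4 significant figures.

p² ψ = −ħ² d²ψ/dx²; ⟨p²⟩ = −ħ² ∫ ψ*·ψ'' dx / ∫|ψ|² dx.
Gaussian moments (u = x − x₀): ∫u^(2j)·e^(−2αu²) du = (2j−1)!!/(4α)^j · √(π/(2α)), odd powers integrate to 0; here √(π/(2α)) = 0.67673. Derivatives: d/dx e^(−αu²) = −2αu·e^(−αu²), d²/dx² e^(−αu²) = (4α²u² − 2α)·e^(−αu²).
State is unnormalized: ∫|ψ|² dx = 0.67673, and ∫ψ*·(−ħ² ψ'') dx = 3.1774, so ⟨p²⟩ = 3.1774 / 0.67673.
⟨p²⟩ = 4.6953.

4.695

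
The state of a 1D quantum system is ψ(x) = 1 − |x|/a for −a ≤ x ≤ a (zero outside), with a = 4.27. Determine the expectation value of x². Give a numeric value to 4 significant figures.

⟨x²⟩ = ∫ x²·|ψ|² dx / ∫|ψ|² dx (integrals over the domain).
ψ is even, so ∫ over [−a, a] = 2∫₀ᵃ with ψ = 1 − x/a there: ∫₀ᵃ (1 − x/a)² dx = a/3, ∫₀ᵃ x²(1 − x/a)² dx = a³/30, ∫₀ᵃ x⁴(1 − x/a)² dx = a⁵/105.
State is unnormalized: ∫|ψ|² dx = 2.8467, and ∫ψ*·x²·ψ dx = 5.1903, so ⟨x²⟩ = 5.1903 / 2.8467.
⟨x²⟩ = 1.8233.

1.823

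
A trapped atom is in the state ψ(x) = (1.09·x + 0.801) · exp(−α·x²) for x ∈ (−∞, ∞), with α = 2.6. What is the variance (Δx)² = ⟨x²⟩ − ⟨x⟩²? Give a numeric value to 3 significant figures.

Compute ⟨x⟩ and ⟨x²⟩ separately, then (Δx)² = ⟨x²⟩ − ⟨x⟩².
Expand each integrand as polynomial × e^(−2αx²) and use ∫x^(2j)·e^(−2αx²) dx = (2j−1)!!/(4α)^j · √(π/(2α)), odd powers → 0; here √(π/(2α)) = 0.77727.
Normalization: ∫|ψ|² dx = 0.58749.
⟨x⟩ = 0.22214 and ⟨x²⟩ = 0.12522.
(Δx)² = 0.12522 − (0.22214)² = 0.075874.

0.0759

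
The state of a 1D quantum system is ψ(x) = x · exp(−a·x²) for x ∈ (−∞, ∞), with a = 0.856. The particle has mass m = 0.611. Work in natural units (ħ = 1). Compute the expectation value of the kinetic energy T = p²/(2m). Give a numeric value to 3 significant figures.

2.10

T = −(ħ²/2m) d²/dx², so ⟨T⟩ = −(ħ²/2m) ∫ ψ*·ψ'' dx / ∫|ψ|² dx; with m = 0.611.
Expand each integrand as polynomial × e^(−2ax²) and use ∫x^(2j)·e^(−2ax²) dx = (2j−1)!!/(4a)^j · √(π/(2a)), odd powers → 0; here √(π/(2a)) = 1.3546. Differentiate with the product rule, d/dx e^(−ax²) = −2ax·e^(−ax²).
State is unnormalized: ∫|ψ|² dx = 0.39563, and ∫ψ*·(−ħ²/2m · ψ'') dx = 0.83141, so ⟨T⟩ = 0.83141 / 0.39563.
⟨T⟩ = 2.1015.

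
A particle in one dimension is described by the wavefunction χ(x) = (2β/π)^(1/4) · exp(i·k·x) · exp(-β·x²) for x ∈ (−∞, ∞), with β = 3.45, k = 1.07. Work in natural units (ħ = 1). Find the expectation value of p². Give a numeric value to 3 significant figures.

p² χ = −ħ² d²χ/dx²; ⟨p²⟩ = −ħ² ∫ χ*·χ'' dx.
Gaussian moments: ∫x^(2j)·e^(−2βx²) dx = (2j−1)!!/(4β)^j · √(π/(2β)), odd powers integrate to 0; here √(π/(2β)) = 0.67476. Derivatives: χ′ = (ik − 2βx)·χ, χ″ = ((ik − 2βx)² − 2β)·χ; the odd-in-x pieces drop out.
⟨p²⟩ = 4.5949.

4.59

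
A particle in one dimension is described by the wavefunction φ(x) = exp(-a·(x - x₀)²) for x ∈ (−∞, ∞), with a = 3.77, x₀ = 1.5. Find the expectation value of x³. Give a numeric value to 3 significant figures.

⟨x³⟩ = ∫ x³·|φ|² dx / ∫|φ|² dx (integrals over the domain).
Gaussian moments (u = x − x₀): ∫u^(2j)·e^(−2au²) du = (2j−1)!!/(4a)^j · √(π/(2a)), odd powers integrate to 0; here √(π/(2a)) = 0.64549.
State is unnormalized: ∫|φ|² dx = 0.64549, and ∫φ*·x³·φ dx = 2.3711, so ⟨x³⟩ = 2.3711 / 0.64549.
⟨x³⟩ = 3.6734.

3.67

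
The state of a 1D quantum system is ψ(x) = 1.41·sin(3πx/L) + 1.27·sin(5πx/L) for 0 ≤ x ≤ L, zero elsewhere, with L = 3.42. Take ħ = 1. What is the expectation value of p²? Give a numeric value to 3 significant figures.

13.6

p² ψ = −ħ² d²ψ/dx²; ⟨p²⟩ = −ħ² ∫ ψ*·ψ'' dx / ∫|ψ|² dx.
d²/dx² sin(jπx/L) = −(jπ/L)²·sin(jπx/L); on 0 ≤ x ≤ L, ∫sin²(jπx/L) dx = L/2 and ∫sin(jπx/L)·sin(lπx/L) dx = 0 for j ≠ l, so only diagonal terms survive in ∫|ψ|² and ∫ψ·ψ″; ∫ψ·ψ′ dx = [ψ²/2] between the walls = 0.
State is unnormalized: ∫|ψ|² dx = 6.1577, and ∫ψ*·(−ħ² ψ'') dx = 84.000, so ⟨p²⟩ = 84.000 / 6.1577.
⟨p²⟩ = 13.642.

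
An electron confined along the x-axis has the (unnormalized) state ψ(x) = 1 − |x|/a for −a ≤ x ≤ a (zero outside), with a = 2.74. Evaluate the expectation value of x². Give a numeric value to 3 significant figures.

0.751

⟨x²⟩ = ∫ x²·|ψ|² dx / ∫|ψ|² dx (integrals over the domain).
ψ is even, so ∫ over [−a, a] = 2∫₀ᵃ with ψ = 1 − x/a there: ∫₀ᵃ (1 − x/a)² dx = a/3, ∫₀ᵃ x²(1 − x/a)² dx = a³/30, ∫₀ᵃ x⁴(1 − x/a)² dx = a⁵/105.
State is unnormalized: ∫|ψ|² dx = 1.8267, and ∫ψ*·x²·ψ dx = 1.3714, so ⟨x²⟩ = 1.3714 / 1.8267.
⟨x²⟩ = 0.75076.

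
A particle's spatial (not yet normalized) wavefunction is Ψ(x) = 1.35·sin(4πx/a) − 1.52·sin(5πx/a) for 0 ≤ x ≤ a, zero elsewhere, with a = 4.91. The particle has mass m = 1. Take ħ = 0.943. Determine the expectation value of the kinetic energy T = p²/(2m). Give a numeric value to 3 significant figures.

T = −(ħ²/2m) d²/dx², so ⟨T⟩ = −(ħ²/2m) ∫ Ψ*·Ψ'' dx / ∫|Ψ|² dx; with m = 1.
d²/dx² sin(jπx/a) = −(jπ/a)²·sin(jπx/a); on 0 ≤ x ≤ a, ∫sin²(jπx/a) dx = a/2 and ∫sin(jπx/a)·sin(lπx/a) dx = 0 for j ≠ l, so only diagonal terms survive in ∫|Ψ|² and ∫Ψ·Ψ″; ∫Ψ·Ψ′ dx = [Ψ²/2] between the walls = 0.
State is unnormalized: ∫|Ψ|² dx = 10.146, and ∫Ψ*·(−ħ²/2m · Ψ'') dx = 38.842, so ⟨T⟩ = 38.842 / 10.146.
⟨T⟩ = 3.8282.

3.83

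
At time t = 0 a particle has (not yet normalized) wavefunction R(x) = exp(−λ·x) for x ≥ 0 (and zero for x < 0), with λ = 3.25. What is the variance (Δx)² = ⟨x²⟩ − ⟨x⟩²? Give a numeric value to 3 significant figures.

0.0237

Compute ⟨x⟩ and ⟨x²⟩ separately, then (Δx)² = ⟨x²⟩ − ⟨x⟩².
Every integrand reduces to terms xʲ·e^(−2λx) on [0, ∞); use ∫₀^∞ xʲ·e^(−2λx) dx = j!/(2λ)^(j+1).
Normalization: ∫|R|² dx = 0.15385.
⟨x⟩ = 0.15385 and ⟨x²⟩ = 0.047337.
(Δx)² = 0.047337 − (0.15385)² = 0.023669.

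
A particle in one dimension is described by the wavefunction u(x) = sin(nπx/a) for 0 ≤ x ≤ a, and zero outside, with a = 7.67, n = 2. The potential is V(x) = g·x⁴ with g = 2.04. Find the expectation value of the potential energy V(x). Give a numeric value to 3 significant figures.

⟨V⟩ = ∫ V(x)·|u|² dx / ∫|u|² dx.
With sin²θ = (1 − cos2θ)/2 on 0 ≤ x ≤ a: ∫sin²(nπx/a) dx = a/2, ∫x·sin²(nπx/a) dx = a²/4, ∫x²·sin²(nπx/a) dx = a³·(1/6 − 1/(4n²π²)); higher powers xᵏ the same way, integrating xᵏ·cos(2nπx/a) by parts.
State is unnormalized: ∫|u|² dx = 3.8350, and ∫u*·V(x)·u dx = 4755.3, so ⟨V⟩ = 4755.3 / 3.8350.
⟨V⟩ = 1240.0.

1.24e+03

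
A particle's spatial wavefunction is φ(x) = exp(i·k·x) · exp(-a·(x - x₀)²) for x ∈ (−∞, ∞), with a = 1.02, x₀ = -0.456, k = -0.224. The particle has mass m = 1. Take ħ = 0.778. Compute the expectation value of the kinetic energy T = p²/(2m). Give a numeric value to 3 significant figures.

0.324

T = −(ħ²/2m) d²/dx², so ⟨T⟩ = −(ħ²/2m) ∫ φ*·φ'' dx / ∫|φ|² dx; with m = 1.
Gaussian moments (u = x − x₀): ∫u^(2j)·e^(−2au²) du = (2j−1)!!/(4a)^j · √(π/(2a)), odd powers integrate to 0; here √(π/(2a)) = 1.2410. Derivatives: φ′ = (ik − 2au)·φ, φ″ = ((ik − 2au)² − 2a)·φ; the odd-in-u pieces drop out.
State is unnormalized: ∫|φ|² dx = 1.2410, and ∫φ*·(−ħ²/2m · φ'') dx = 0.40192, so ⟨T⟩ = 0.40192 / 1.2410.
⟨T⟩ = 0.32388.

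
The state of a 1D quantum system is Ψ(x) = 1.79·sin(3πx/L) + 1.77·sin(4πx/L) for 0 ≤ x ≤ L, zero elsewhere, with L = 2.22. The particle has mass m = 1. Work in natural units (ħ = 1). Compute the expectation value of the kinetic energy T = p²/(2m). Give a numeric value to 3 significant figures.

12.5

T = −(ħ²/2m) d²/dx², so ⟨T⟩ = −(ħ²/2m) ∫ Ψ*·Ψ'' dx / ∫|Ψ|² dx; with m = 1.
d²/dx² sin(jπx/L) = −(jπ/L)²·sin(jπx/L); on 0 ≤ x ≤ L, ∫sin²(jπx/L) dx = L/2 and ∫sin(jπx/L)·sin(lπx/L) dx = 0 for j ≠ l, so only diagonal terms survive in ∫|Ψ|² and ∫Ψ·Ψ″; ∫Ψ·Ψ′ dx = [Ψ²/2] between the walls = 0.
State is unnormalized: ∫|Ψ|² dx = 7.0341, and ∫Ψ*·(−ħ²/2m · Ψ'') dx = 87.763, so ⟨T⟩ = 87.763 / 7.0341.
⟨T⟩ = 12.477.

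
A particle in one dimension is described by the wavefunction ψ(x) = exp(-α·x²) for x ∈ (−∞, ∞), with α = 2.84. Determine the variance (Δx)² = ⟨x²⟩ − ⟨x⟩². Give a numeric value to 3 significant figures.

0.0880

Compute ⟨x⟩ and ⟨x²⟩ separately, then (Δx)² = ⟨x²⟩ − ⟨x⟩².
Gaussian moments: ∫x^(2j)·e^(−2αx²) dx = (2j−1)!!/(4α)^j · √(π/(2α)), odd powers integrate to 0; here √(π/(2α)) = 0.74371.
Normalization: ∫|ψ|² dx = 0.74371.
⟨x⟩ = 0.0000 and ⟨x²⟩ = 0.088028.
(Δx)² = 0.088028 − (0.0000)² = 0.088028.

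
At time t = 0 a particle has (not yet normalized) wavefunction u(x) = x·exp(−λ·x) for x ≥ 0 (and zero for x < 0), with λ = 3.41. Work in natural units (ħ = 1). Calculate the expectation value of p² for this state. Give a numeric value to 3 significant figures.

11.6

p² u = −ħ² d²u/dx²; ⟨p²⟩ = −ħ² ∫ u*·u'' dx / ∫|u|² dx.
Differentiate x·exp(−λ·x) with the product rule; every integrand then reduces to terms xʲ·e^(−2λx) on [0, ∞), with ∫₀^∞ xʲ·e^(−2λx) dx = j!/(2λ)^(j+1).
State is unnormalized: ∫|u|² dx = 0.0063049, and ∫u*·(−ħ² u'') dx = 0.073314, so ⟨p²⟩ = 0.073314 / 0.0063049.
⟨p²⟩ = 11.628.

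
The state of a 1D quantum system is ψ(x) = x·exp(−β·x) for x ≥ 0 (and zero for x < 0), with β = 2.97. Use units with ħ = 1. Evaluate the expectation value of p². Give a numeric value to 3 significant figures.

p² ψ = −ħ² d²ψ/dx²; ⟨p²⟩ = −ħ² ∫ ψ*·ψ'' dx / ∫|ψ|² dx.
Differentiate x·exp(−β·x) with the product rule; every integrand then reduces to terms xʲ·e^(−2βx) on [0, ∞), with ∫₀^∞ xʲ·e^(−2βx) dx = j!/(2β)^(j+1).
State is unnormalized: ∫|ψ|² dx = 0.0095427, and ∫ψ*·(−ħ² ψ'') dx = 0.084175, so ⟨p²⟩ = 0.084175 / 0.0095427.
⟨p²⟩ = 8.8209.

8.82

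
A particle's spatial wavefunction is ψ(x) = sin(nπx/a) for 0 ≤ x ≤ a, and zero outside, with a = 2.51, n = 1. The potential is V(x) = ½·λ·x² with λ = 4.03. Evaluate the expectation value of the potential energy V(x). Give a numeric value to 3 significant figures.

⟨V⟩ = ∫ V(x)·|ψ|² dx / ∫|ψ|² dx.
With sin²θ = (1 − cos2θ)/2 on 0 ≤ x ≤ a: ∫sin²(nπx/a) dx = a/2, ∫x·sin²(nπx/a) dx = a²/4, ∫x²·sin²(nπx/a) dx = a³·(1/6 − 1/(4n²π²)); higher powers xᵏ the same way, integrating xᵏ·cos(2nπx/a) by parts.
State is unnormalized: ∫|ψ|² dx = 1.2550, and ∫ψ*·V(x)·ψ dx = 4.5035, so ⟨V⟩ = 4.5035 / 1.2550.
⟨V⟩ = 3.5884.

3.59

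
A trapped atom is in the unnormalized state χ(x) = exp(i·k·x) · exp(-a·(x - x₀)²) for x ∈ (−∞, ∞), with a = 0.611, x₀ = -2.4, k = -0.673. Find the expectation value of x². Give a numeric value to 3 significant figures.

6.17

⟨x²⟩ = ∫ x²·|χ|² dx / ∫|χ|² dx (integrals over the domain).
Gaussian moments (u = x − x₀): ∫u^(2j)·e^(−2au²) du = (2j−1)!!/(4a)^j · √(π/(2a)), odd powers integrate to 0; here √(π/(2a)) = 1.6034.
State is unnormalized: ∫|χ|² dx = 1.6034, and ∫χ*·x²·χ dx = 9.8916, so ⟨x²⟩ = 9.8916 / 1.6034.
⟨x²⟩ = 6.1692.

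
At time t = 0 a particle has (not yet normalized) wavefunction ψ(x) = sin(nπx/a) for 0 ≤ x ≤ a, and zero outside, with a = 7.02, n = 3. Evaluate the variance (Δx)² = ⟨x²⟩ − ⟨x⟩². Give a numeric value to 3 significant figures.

3.83

Compute ⟨x⟩ and ⟨x²⟩ separately, then (Δx)² = ⟨x²⟩ − ⟨x⟩².
With sin²θ = (1 − cos2θ)/2 on 0 ≤ x ≤ a: ∫sin²(nπx/a) dx = a/2, ∫x·sin²(nπx/a) dx = a²/4, ∫x²·sin²(nπx/a) dx = a³·(1/6 − 1/(4n²π²)); higher powers xᵏ the same way, integrating xᵏ·cos(2nπx/a) by parts.
Normalization: ∫|ψ|² dx = 3.5100.
⟨x⟩ = 3.5100 and ⟨x²⟩ = 16.149.
(Δx)² = 16.149 − (3.5100)² = 3.8293.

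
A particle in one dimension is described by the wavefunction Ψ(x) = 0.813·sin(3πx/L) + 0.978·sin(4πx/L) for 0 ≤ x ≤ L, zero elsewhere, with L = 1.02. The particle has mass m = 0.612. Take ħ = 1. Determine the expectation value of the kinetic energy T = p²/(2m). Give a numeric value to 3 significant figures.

102.

T = −(ħ²/2m) d²/dx², so ⟨T⟩ = −(ħ²/2m) ∫ Ψ*·Ψ'' dx / ∫|Ψ|² dx; with m = 0.612.
d²/dx² sin(jπx/L) = −(jπ/L)²·sin(jπx/L); on 0 ≤ x ≤ L, ∫sin²(jπx/L) dx = L/2 and ∫sin(jπx/L)·sin(lπx/L) dx = 0 for j ≠ l, so only diagonal terms survive in ∫|Ψ|² and ∫Ψ·Ψ″; ∫Ψ·Ψ′ dx = [Ψ²/2] between the walls = 0.
State is unnormalized: ∫|Ψ|² dx = 0.82490, and ∫Ψ*·(−ħ²/2m · Ψ'') dx = 84.004, so ⟨T⟩ = 84.004 / 0.82490.
⟨T⟩ = 101.83.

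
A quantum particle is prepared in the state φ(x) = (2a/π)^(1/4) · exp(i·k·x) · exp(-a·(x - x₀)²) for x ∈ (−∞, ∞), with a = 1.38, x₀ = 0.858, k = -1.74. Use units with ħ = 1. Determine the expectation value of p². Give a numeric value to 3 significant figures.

p² φ = −ħ² d²φ/dx²; ⟨p²⟩ = −ħ² ∫ φ*·φ'' dx.
Gaussian moments (u = x − x₀): ∫u^(2j)·e^(−2au²) du = (2j−1)!!/(4a)^j · √(π/(2a)), odd powers integrate to 0; here √(π/(2a)) = 1.0669. Derivatives: φ′ = (ik − 2au)·φ, φ″ = ((ik − 2au)² − 2a)·φ; the odd-in-u pieces drop out.
⟨p²⟩ = 4.4076.

4.41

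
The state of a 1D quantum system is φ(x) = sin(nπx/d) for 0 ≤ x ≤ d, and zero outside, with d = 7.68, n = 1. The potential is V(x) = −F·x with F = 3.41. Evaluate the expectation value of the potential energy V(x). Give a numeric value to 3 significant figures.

⟨V⟩ = ∫ V(x)·|φ|² dx / ∫|φ|² dx.
With sin²θ = (1 − cos2θ)/2 on 0 ≤ x ≤ d: ∫sin²(nπx/d) dx = d/2, ∫x·sin²(nπx/d) dx = d²/4, ∫x²·sin²(nπx/d) dx = d³·(1/6 − 1/(4n²π²)); higher powers xᵏ the same way, integrating xᵏ·cos(2nπx/d) by parts.
State is unnormalized: ∫|φ|² dx = 3.8400, and ∫φ*·V(x)·φ dx = -50.282, so ⟨V⟩ = -50.282 / 3.8400.
⟨V⟩ = -13.094.

-13.1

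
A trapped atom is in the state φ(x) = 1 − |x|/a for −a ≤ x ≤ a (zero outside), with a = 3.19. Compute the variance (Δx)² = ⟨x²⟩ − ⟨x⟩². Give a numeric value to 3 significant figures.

Compute ⟨x⟩ and ⟨x²⟩ separately, then (Δx)² = ⟨x²⟩ − ⟨x⟩².
φ is even, so ∫ over [−a, a] = 2∫₀ᵃ with φ = 1 − x/a there: ∫₀ᵃ (1 − x/a)² dx = a/3, ∫₀ᵃ x²(1 − x/a)² dx = a³/30, ∫₀ᵃ x⁴(1 − x/a)² dx = a⁵/105.
Normalization: ∫|φ|² dx = 2.1267.
⟨x⟩ = 0.0000 and ⟨x²⟩ = 1.0176.
(Δx)² = 1.0176 − (0.0000)² = 1.0176.

1.02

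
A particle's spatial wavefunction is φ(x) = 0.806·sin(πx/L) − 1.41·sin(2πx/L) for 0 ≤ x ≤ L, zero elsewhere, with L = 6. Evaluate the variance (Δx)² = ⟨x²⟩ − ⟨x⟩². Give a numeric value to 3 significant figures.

1.34

Compute ⟨x⟩ and ⟨x²⟩ separately, then (Δx)² = ⟨x²⟩ − ⟨x⟩².
On 0 ≤ x ≤ L (j ≠ l): ∫sin²(jπx/L) dx = L/2, ∫sin(jπx/L)·sin(lπx/L) dx = 0; diagonal moments ∫x·sin²(jπx/L) dx = L²/4, ∫x²·sin²(jπx/L) dx = L³·(1/6 − 1/(4j²π²)); cross terms ∫x·sin(jπx/L)·sin(lπx/L) dx = 0 for j + l even and −4jlL²/(π²(j² − l²)²) for j + l odd, ∫x²·sin(jπx/L)·sin(lπx/L) dx = (−1)^(j+l)·4jlL³/(π²(j² − l²)²); higher powers the same way via product-to-sum and parts.
Normalization: ∫|φ|² dx = 7.9132.
⟨x⟩ = 3.9313 and ⟨x²⟩ = 16.795.
(Δx)² = 16.795 − (3.9313)² = 1.3399.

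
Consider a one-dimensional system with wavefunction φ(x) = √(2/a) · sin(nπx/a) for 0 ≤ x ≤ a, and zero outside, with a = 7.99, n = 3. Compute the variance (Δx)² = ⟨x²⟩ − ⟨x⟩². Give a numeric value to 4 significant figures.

Compute ⟨x⟩ and ⟨x²⟩ separately, then (Δx)² = ⟨x²⟩ − ⟨x⟩².
With sin²θ = (1 − cos2θ)/2 on 0 ≤ x ≤ a: ∫sin²(nπx/a) dx = a/2, ∫x·sin²(nπx/a) dx = a²/4, ∫x²·sin²(nπx/a) dx = a³·(1/6 − 1/(4n²π²)); higher powers xᵏ the same way, integrating xᵏ·cos(2nπx/a) by parts.
⟨x⟩ = 3.9950 and ⟨x²⟩ = 20.921.
(Δx)² = 20.921 − (3.9950)² = 4.9607.

4.961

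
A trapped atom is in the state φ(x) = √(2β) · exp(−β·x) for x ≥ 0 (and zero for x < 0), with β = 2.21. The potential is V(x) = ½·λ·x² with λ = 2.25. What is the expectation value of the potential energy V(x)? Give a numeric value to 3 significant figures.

⟨V⟩ = ∫ V(x)·|φ|² dx.
Every integrand reduces to terms xʲ·e^(−2βx) on [0, ∞); use ∫₀^∞ xʲ·e^(−2βx) dx = j!/(2β)^(j+1).
⟨V⟩ = 0.11517.

0.115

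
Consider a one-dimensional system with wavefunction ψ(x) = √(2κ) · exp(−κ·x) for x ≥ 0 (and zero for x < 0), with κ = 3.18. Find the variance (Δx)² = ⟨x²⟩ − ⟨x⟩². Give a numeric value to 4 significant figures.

0.02472

Compute ⟨x⟩ and ⟨x²⟩ separately, then (Δx)² = ⟨x²⟩ − ⟨x⟩².
Every integrand reduces to terms xʲ·e^(−2κx) on [0, ∞); use ∫₀^∞ xʲ·e^(−2κx) dx = j!/(2κ)^(j+1).
⟨x⟩ = 0.15723 and ⟨x²⟩ = 0.049444.
(Δx)² = 0.049444 − (0.15723)² = 0.024722.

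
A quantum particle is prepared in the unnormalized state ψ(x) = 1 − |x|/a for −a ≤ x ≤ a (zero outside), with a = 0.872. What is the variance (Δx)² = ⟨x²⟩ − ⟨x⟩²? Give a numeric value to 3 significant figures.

0.0760

Compute ⟨x⟩ and ⟨x²⟩ separately, then (Δx)² = ⟨x²⟩ − ⟨x⟩².
ψ is even, so ∫ over [−a, a] = 2∫₀ᵃ with ψ = 1 − x/a there: ∫₀ᵃ (1 − x/a)² dx = a/3, ∫₀ᵃ x²(1 − x/a)² dx = a³/30, ∫₀ᵃ x⁴(1 − x/a)² dx = a⁵/105.
Normalization: ∫|ψ|² dx = 0.58133.
⟨x⟩ = 0.0000 and ⟨x²⟩ = 0.076038.
(Δx)² = 0.076038 − (0.0000)² = 0.076038.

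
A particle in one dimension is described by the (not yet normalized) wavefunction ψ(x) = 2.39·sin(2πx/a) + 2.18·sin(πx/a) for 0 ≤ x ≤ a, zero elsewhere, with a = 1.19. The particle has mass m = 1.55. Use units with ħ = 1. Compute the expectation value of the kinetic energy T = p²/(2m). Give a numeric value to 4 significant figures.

T = −(ħ²/2m) d²/dx², so ⟨T⟩ = −(ħ²/2m) ∫ ψ*·ψ'' dx / ∫|ψ|² dx; with m = 1.55.
d²/dx² sin(jπx/a) = −(jπ/a)²·sin(jπx/a); on 0 ≤ x ≤ a, ∫sin²(jπx/a) dx = a/2 and ∫sin(jπx/a)·sin(lπx/a) dx = 0 for j ≠ l, so only diagonal terms survive in ∫|ψ|² and ∫ψ·ψ″; ∫ψ·ψ′ dx = [ψ²/2] between the walls = 0.
State is unnormalized: ∫|ψ|² dx = 6.2264, and ∫ψ*·(−ħ²/2m · ψ'') dx = 36.922, so ⟨T⟩ = 36.922 / 6.2264.
⟨T⟩ = 5.9299.

5.930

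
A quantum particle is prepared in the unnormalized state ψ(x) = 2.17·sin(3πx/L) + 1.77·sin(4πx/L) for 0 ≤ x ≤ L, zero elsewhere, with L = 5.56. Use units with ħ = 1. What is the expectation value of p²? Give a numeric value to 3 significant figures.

p² ψ = −ħ² d²ψ/dx²; ⟨p²⟩ = −ħ² ∫ ψ*·ψ'' dx / ∫|ψ|² dx.
d²/dx² sin(jπx/L) = −(jπ/L)²·sin(jπx/L); on 0 ≤ x ≤ L, ∫sin²(jπx/L) dx = L/2 and ∫sin(jπx/L)·sin(lπx/L) dx = 0 for j ≠ l, so only diagonal terms survive in ∫|ψ|² and ∫ψ·ψ″; ∫ψ·ψ′ dx = [ψ²/2] between the walls = 0.
State is unnormalized: ∫|ψ|² dx = 21.800, and ∫ψ*·(−ħ² ψ'') dx = 82.105, so ⟨p²⟩ = 82.105 / 21.800.
⟨p²⟩ = 3.7662.

3.77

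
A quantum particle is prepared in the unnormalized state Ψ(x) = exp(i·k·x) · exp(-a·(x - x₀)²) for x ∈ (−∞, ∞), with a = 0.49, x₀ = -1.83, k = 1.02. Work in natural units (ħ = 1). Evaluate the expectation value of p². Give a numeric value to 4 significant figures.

p² Ψ = −ħ² d²Ψ/dx²; ⟨p²⟩ = −ħ² ∫ Ψ*·Ψ'' dx / ∫|Ψ|² dx.
Gaussian moments (u = x − x₀): ∫u^(2j)·e^(−2au²) du = (2j−1)!!/(4a)^j · √(π/(2a)), odd powers integrate to 0; here √(π/(2a)) = 1.7904. Derivatives: Ψ′ = (ik − 2au)·Ψ, Ψ″ = ((ik − 2au)² − 2a)·Ψ; the odd-in-u pieces drop out.
State is unnormalized: ∫|Ψ|² dx = 1.7904, and ∫Ψ*·(−ħ² Ψ'') dx = 2.7401, so ⟨p²⟩ = 2.7401 / 1.7904.
⟨p²⟩ = 1.5304.

1.530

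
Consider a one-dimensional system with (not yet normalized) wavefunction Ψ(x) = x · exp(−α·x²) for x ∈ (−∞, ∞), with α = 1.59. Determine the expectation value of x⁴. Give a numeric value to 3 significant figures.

0.371

⟨x⁴⟩ = ∫ x⁴·|Ψ|² dx / ∫|Ψ|² dx (integrals over the domain).
Expand each integrand as polynomial × e^(−2αx²) and use ∫x^(2j)·e^(−2αx²) dx = (2j−1)!!/(4α)^j · √(π/(2α)), odd powers → 0; here √(π/(2α)) = 0.99394.
State is unnormalized: ∫|Ψ|² dx = 0.15628, and ∫Ψ*·x⁴·Ψ dx = 0.057954, so ⟨x⁴⟩ = 0.057954 / 0.15628.
⟨x⁴⟩ = 0.37083.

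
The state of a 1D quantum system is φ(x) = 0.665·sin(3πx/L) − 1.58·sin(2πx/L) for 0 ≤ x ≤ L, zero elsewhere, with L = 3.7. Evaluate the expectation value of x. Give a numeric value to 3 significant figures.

⟨x⟩ = ∫ x·|φ|² dx / ∫|φ|² dx (integrals over the domain).
On 0 ≤ x ≤ L (j ≠ l): ∫sin²(jπx/L) dx = L/2, ∫sin(jπx/L)·sin(lπx/L) dx = 0; diagonal moments ∫x·sin²(jπx/L) dx = L²/4, ∫x²·sin²(jπx/L) dx = L³·(1/6 − 1/(4j²π²)); cross terms ∫x·sin(jπx/L)·sin(lπx/L) dx = 0 for j + l even and −4jlL²/(π²(j² − l²)²) for j + l odd, ∫x²·sin(jπx/L)·sin(lπx/L) dx = (−1)^(j+l)·4jlL³/(π²(j² − l²)²); higher powers the same way via product-to-sum and parts.
State is unnormalized: ∫|φ|² dx = 5.4365, and ∫φ*·x·φ dx = 12.856, so ⟨x⟩ = 12.856 / 5.4365.
⟨x⟩ = 2.3647.

2.36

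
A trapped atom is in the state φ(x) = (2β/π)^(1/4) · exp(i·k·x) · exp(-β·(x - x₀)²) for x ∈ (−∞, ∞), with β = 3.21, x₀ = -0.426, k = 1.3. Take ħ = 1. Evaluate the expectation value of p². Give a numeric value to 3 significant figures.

p² φ = −ħ² d²φ/dx²; ⟨p²⟩ = −ħ² ∫ φ*·φ'' dx.
Gaussian moments (u = x − x₀): ∫u^(2j)·e^(−2βu²) du = (2j−1)!!/(4β)^j · √(π/(2β)), odd powers integrate to 0; here √(π/(2β)) = 0.69953. Derivatives: φ′ = (ik − 2βu)·φ, φ″ = ((ik − 2βu)² − 2β)·φ; the odd-in-u pieces drop out.
⟨p²⟩ = 4.9000.

4.90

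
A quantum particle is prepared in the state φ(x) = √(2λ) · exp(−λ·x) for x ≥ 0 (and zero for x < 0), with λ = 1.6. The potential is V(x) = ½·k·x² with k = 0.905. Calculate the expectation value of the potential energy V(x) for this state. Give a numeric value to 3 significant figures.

0.0884

⟨V⟩ = ∫ V(x)·|φ|² dx.
Every integrand reduces to terms xʲ·e^(−2λx) on [0, ∞); use ∫₀^∞ xʲ·e^(−2λx) dx = j!/(2λ)^(j+1).
⟨V⟩ = 0.088379.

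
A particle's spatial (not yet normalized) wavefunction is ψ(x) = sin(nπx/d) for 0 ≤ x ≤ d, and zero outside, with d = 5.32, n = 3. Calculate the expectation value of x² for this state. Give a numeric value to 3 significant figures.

9.27

⟨x²⟩ = ∫ x²·|ψ|² dx / ∫|ψ|² dx (integrals over the domain).
With sin²θ = (1 − cos2θ)/2 on 0 ≤ x ≤ d: ∫sin²(nπx/d) dx = d/2, ∫x·sin²(nπx/d) dx = d²/4, ∫x²·sin²(nπx/d) dx = d³·(1/6 − 1/(4n²π²)); higher powers xᵏ the same way, integrating xᵏ·cos(2nπx/d) by parts.
State is unnormalized: ∫|ψ|² dx = 2.6600, and ∫ψ*·x²·ψ dx = 24.671, so ⟨x²⟩ = 24.671 / 2.6600.
⟨x²⟩ = 9.2748.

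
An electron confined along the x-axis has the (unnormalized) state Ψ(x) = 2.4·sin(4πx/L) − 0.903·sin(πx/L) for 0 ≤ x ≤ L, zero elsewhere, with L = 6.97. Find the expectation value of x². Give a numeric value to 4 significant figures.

16.22

⟨x²⟩ = ∫ x²·|Ψ|² dx / ∫|Ψ|² dx (integrals over the domain).
On 0 ≤ x ≤ L (j ≠ l): ∫sin²(jπx/L) dx = L/2, ∫sin(jπx/L)·sin(lπx/L) dx = 0; diagonal moments ∫x·sin²(jπx/L) dx = L²/4, ∫x²·sin²(jπx/L) dx = L³·(1/6 − 1/(4j²π²)); cross terms ∫x·sin(jπx/L)·sin(lπx/L) dx = 0 for j + l even and −4jlL²/(π²(j² − l²)²) for j + l odd, ∫x²·sin(jπx/L)·sin(lπx/L) dx = (−1)^(j+l)·4jlL³/(π²(j² − l²)²); higher powers the same way via product-to-sum and parts.
State is unnormalized: ∫|Ψ|² dx = 22.915, and ∫Ψ*·x²·Ψ dx = 371.58, so ⟨x²⟩ = 371.58 / 22.915.
⟨x²⟩ = 16.215.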